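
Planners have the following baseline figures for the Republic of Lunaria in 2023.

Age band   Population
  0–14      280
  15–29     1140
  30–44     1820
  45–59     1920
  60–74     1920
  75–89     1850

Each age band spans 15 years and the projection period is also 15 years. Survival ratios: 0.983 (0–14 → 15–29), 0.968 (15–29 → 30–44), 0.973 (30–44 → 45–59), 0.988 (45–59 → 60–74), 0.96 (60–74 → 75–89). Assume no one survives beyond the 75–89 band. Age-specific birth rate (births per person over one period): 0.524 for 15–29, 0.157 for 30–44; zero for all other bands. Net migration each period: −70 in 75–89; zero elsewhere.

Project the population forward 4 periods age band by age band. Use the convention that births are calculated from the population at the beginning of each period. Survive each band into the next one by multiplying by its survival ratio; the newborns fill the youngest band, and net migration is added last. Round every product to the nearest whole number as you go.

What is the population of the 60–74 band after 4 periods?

[period 1]
Births: 1140 * 0.524 = 597, 1820 * 0.157 = 286 ⇒ total 883
15–29: 280 * 0.983 = 275
30–44: 1140 * 0.968 = 1104
45–59: 1820 * 0.973 = 1771
60–74: 1920 * 0.988 = 1897
75–89: 1920 * 0.96 = 1843
Net migration: 75–89 − 70 → 1773
Population now: 0–14=883, 15–29=275, 30–44=1104, 45–59=1771, 60–74=1897, 75–89=1773
[period 2]
Births: 275 * 0.524 = 144, 1104 * 0.157 = 173 ⇒ total 317
15–29: 883 * 0.983 = 868
30–44: 275 * 0.968 = 266
45–59: 1104 * 0.973 = 1074
60–74: 1771 * 0.988 = 1750
75–89: 1897 * 0.96 = 1821
Net migration: 75–89 − 70 → 1751
Population now: 0–14=317, 15–29=868, 30–44=266, 45–59=1074, 60–74=1750, 75–89=1751
[period 3]
Births: 868 * 0.524 = 455, 266 * 0.157 = 42 ⇒ total 497
15–29: 317 * 0.983 = 312
30–44: 868 * 0.968 = 840
45–59: 266 * 0.973 = 259
60–74: 1074 * 0.988 = 1061
75–89: 1750 * 0.96 = 1680
Net migration: 75–89 − 70 → 1610
Population now: 0–14=497, 15–29=312, 30–44=840, 45–59=259, 60–74=1061, 75–89=1610
[period 4]
Births: 312 * 0.524 = 163, 840 * 0.157 = 132 ⇒ total 295
15–29: 497 * 0.983 = 489
30–44: 312 * 0.968 = 302
45–59: 840 * 0.973 = 817
60–74: 259 * 0.988 = 256
75–89: 1061 * 0.96 = 1019
Net migration: 75–89 − 70 → 949
Population now: 0–14=295, 15–29=489, 30–44=302, 45–59=817, 60–74=256, 75–89=949

256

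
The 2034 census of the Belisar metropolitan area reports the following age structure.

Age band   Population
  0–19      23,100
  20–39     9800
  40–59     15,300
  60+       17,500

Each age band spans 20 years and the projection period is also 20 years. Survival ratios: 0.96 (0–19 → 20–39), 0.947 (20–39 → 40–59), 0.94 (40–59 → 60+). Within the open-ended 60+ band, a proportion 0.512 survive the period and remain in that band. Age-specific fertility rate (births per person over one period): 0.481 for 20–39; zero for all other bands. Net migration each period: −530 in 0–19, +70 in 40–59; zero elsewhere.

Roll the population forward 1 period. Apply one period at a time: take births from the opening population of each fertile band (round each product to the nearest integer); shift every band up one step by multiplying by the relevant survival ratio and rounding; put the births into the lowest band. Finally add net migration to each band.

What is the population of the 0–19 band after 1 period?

4184

Let band 1 be 0–19 through band 4 = 60+.
Period 1.
Births: 9800 × 0.481 = 4714
Band 2: 23100 × 0.96 = 22176
Band 3: 9800 × 0.947 = 9281
Band 4: 15300 × 0.94 + 17500 × 0.512 = 14382 + 8960 = 23342
Net migration: Band 1 − 530 → 4184; Band 3 + 70 → 9351
Giving 4184 / 22176 / 9351 / 23342.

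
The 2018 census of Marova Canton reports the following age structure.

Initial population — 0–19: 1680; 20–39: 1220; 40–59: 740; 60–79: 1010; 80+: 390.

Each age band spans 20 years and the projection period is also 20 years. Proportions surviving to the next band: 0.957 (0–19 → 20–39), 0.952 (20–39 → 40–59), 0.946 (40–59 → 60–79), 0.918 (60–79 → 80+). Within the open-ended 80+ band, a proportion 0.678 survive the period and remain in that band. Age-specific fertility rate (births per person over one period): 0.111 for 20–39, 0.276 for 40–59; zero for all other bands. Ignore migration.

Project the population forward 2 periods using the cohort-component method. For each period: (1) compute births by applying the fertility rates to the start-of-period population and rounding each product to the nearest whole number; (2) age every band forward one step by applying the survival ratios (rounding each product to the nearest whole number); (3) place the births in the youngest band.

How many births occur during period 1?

Call the groups 1 to 5, youngest first.
Period 1.
Births: 1220 × 0.111 = 135, 740 × 0.276 = 204 → total 339
Group 2: 1680 × 0.957 = 1608
Group 3: 1220 × 0.952 = 1161
Group 4: 740 × 0.946 = 700
Group 5: 1010 × 0.918 + 390 × 0.678 = 927 + 264 = 1191
Population now: 0–19=339, 20–39=1608, 40–59=1161, 60–79=700, 80+=1191

339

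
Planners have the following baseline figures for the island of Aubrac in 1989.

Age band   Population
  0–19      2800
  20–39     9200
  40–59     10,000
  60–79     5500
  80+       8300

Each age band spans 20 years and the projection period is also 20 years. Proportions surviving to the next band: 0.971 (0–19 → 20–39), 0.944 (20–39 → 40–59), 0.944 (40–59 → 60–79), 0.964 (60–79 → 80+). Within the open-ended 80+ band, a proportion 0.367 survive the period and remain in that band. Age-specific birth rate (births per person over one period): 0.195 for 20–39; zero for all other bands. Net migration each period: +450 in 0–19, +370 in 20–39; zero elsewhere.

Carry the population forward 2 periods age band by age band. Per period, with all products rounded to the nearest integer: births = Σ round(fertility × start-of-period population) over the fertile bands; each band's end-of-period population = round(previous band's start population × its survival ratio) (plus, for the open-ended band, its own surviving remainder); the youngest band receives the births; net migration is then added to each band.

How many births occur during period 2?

602

After projecting period 1:
Births: 9200 * 0.195 = 1794
20–39: 2800 * 0.971 = 2719
40–59: 9200 * 0.944 = 8685
60–79: 10000 * 0.944 = 9440
80+: 5500 * 0.964 + 8300 * 0.367 = 5302 + 3046 = 8348
Net migration: 0–19 + 450 → 2244; 20–39 + 370 → 3089
Population now: 0–19=2244, 20–39=3089, 40–59=8685, 60–79=9440, 80+=8348
After projecting period 2:
Births: 3089 * 0.195 = 602
20–39: 2244 * 0.971 = 2179
40–59: 3089 * 0.944 = 2916
60–79: 8685 * 0.944 = 8199
80+: 9440 * 0.964 + 8348 * 0.367 = 9100 + 3064 = 12164
Net migration: 0–19 + 450 → 1052; 20–39 + 370 → 2549
Population now: 0–19=1052, 20–39=2549, 40–59=2916, 60–79=8199, 80+=12164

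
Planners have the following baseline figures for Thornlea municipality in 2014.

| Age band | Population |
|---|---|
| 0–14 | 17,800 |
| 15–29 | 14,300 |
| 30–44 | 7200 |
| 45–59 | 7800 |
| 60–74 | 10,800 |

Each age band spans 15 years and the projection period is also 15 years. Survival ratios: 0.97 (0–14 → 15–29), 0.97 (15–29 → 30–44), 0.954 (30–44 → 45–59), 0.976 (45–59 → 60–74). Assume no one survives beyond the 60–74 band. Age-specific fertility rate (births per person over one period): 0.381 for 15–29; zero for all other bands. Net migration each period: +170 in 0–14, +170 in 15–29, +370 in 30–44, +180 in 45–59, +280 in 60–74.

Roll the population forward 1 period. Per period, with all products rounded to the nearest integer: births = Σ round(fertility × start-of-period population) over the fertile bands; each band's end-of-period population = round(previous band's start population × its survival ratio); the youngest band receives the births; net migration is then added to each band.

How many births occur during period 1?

5448

Numbering the bands 1..5 from youngest to oldest:
— Period 1 —
Births: 14300 × 0.381 = 5448
Band 2: 17800 × 0.97 = 17266
Band 3: 14300 × 0.97 = 13871
Band 4: 7200 × 0.954 = 6869
Band 5: 7800 × 0.976 = 7613
Net migration: Band 1 + 170 → 5618; Band 2 + 170 → 17436; Band 3 + 370 → 14241; Band 4 + 180 → 7049; Band 5 + 280 → 7893
Giving 5618 / 17436 / 14241 / 7049 / 7893.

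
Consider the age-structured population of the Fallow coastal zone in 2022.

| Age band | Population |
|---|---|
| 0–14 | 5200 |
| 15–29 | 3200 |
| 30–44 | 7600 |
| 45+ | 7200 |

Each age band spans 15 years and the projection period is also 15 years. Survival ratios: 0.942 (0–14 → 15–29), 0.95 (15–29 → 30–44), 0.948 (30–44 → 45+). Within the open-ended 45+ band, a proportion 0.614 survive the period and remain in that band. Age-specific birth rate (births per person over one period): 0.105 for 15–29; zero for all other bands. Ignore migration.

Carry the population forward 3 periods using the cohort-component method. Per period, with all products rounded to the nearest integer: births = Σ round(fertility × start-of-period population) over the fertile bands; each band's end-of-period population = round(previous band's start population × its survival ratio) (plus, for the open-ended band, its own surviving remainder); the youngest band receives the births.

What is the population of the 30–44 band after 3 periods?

[period 1]
Births: 3200 × 0.105 = 336
15–29: 5200 × 0.942 = 4898
30–44: 3200 × 0.95 = 3040
45+: 7600 × 0.948 + 7200 × 0.614 = 7205 + 4421 = 11626
Population now: 0–14=336, 15–29=4898, 30–44=3040, 45+=11626
[period 2]
Births: 4898 × 0.105 = 514
15–29: 336 × 0.942 = 317
30–44: 4898 × 0.95 = 4653
45+: 3040 × 0.948 + 11626 × 0.614 = 2882 + 7138 = 10020
Population now: 0–14=514, 15–29=317, 30–44=4653, 45+=10020
[period 3]
Births: 317 × 0.105 = 33
15–29: 514 × 0.942 = 484
30–44: 317 × 0.95 = 301
45+: 4653 × 0.948 + 10020 × 0.614 = 4411 + 6152 = 10563
Population now: 0–14=33, 15–29=484, 30–44=301, 45+=10563

301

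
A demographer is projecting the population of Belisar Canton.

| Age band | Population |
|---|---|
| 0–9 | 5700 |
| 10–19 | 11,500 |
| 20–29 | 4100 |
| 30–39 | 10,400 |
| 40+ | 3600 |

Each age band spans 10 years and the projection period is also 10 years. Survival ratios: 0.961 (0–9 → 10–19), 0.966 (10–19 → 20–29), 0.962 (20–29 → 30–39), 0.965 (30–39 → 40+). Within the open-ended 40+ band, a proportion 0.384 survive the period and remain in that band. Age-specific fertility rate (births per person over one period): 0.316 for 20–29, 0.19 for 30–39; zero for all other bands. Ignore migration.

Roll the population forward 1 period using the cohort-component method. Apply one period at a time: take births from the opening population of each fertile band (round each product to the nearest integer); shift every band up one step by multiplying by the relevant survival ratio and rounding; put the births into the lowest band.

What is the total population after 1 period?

35221

Period 1:
Births: 4100 × 0.316 = 1296 ; 10400 × 0.19 = 1976 — total 3272
10–19: 5700 × 0.961 = 5478
20–29: 11500 × 0.966 = 11109
30–39: 4100 × 0.962 = 3944
40+: 10400 × 0.965 + 3600 × 0.384 = 10036 + 1382 = 11418
Giving 3272 / 5478 / 11109 / 3944 / 11418.
Total after period 1: 3272 + 5478 + 11109 + 3944 + 11418 = 35221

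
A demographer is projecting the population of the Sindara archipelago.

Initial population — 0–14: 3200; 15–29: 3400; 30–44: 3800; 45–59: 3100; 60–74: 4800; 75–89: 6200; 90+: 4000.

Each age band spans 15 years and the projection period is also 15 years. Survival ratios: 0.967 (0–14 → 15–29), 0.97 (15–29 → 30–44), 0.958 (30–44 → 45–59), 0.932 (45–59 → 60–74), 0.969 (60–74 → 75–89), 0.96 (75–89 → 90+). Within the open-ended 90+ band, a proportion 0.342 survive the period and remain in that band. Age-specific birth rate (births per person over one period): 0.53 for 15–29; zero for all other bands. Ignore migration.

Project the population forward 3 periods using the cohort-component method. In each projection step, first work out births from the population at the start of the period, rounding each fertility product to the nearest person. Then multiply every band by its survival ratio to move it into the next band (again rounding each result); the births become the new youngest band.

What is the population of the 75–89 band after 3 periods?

3287

Let group 1 be 0–14 through group 7 = 90+.
— Period 1 —
Births: 3400 × 0.53 = 1802
Group 2: 3200 × 0.967 = 3094
Group 3: 3400 × 0.97 = 3298
Group 4: 3800 × 0.958 = 3640
Group 5: 3100 × 0.932 = 2889
Group 6: 4800 × 0.969 = 4651
Group 7: 6200 × 0.96 + 4000 × 0.342 = 5952 + 1368 = 7320
→ [1802, 3094, 3298, 3640, 2889, 4651, 7320]
— Period 2 —
Births: 3094 × 0.53 = 1640
Group 2: 1802 × 0.967 = 1743
Group 3: 3094 × 0.97 = 3001
Group 4: 3298 × 0.958 = 3159
Group 5: 3640 × 0.932 = 3392
Group 6: 2889 × 0.969 = 2799
Group 7: 4651 × 0.96 + 7320 × 0.342 = 4465 + 2503 = 6968
→ [1640, 1743, 3001, 3159, 3392, 2799, 6968]
— Period 3 —
Births: 1743 × 0.53 = 924
Group 2: 1640 × 0.967 = 1586
Group 3: 1743 × 0.97 = 1691
Group 4: 3001 × 0.958 = 2875
Group 5: 3159 × 0.932 = 2944
Group 6: 3392 × 0.969 = 3287
Group 7: 2799 × 0.96 + 6968 × 0.342 = 2687 + 2383 = 5070
→ [924, 1586, 1691, 2875, 2944, 3287, 5070]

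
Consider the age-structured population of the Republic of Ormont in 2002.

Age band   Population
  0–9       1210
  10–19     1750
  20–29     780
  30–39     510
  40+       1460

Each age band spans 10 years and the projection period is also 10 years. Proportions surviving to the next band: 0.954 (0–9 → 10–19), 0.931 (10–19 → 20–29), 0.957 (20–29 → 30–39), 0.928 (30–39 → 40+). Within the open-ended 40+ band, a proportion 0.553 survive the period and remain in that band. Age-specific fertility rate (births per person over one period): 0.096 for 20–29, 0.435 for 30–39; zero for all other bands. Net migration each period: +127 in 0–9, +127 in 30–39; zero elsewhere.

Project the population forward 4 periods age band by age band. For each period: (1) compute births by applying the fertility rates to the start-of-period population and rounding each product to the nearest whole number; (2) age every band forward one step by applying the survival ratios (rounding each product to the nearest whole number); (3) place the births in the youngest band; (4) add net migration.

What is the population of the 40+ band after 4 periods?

2401

Call the groups 1 to 5, youngest first.
— Period 1 —
Births: 780 × 0.096 = 75, 510 × 0.435 = 222 → total 297
Group 2: 1210 × 0.954 = 1154
Group 3: 1750 × 0.931 = 1629
Group 4: 780 × 0.957 = 746
Group 5: 510 × 0.928 + 1460 × 0.553 = 473 + 807 = 1280
Net migration: Group 1 + 127 → 424; Group 4 + 127 → 873
→ [424, 1154, 1629, 873, 1280]
— Period 2 —
Births: 1629 × 0.096 = 156, 873 × 0.435 = 380 → total 536
Group 2: 424 × 0.954 = 404
Group 3: 1154 × 0.931 = 1074
Group 4: 1629 × 0.957 = 1559
Group 5: 873 × 0.928 + 1280 × 0.553 = 810 + 708 = 1518
Net migration: Group 1 + 127 → 663; Group 4 + 127 → 1686
→ [663, 404, 1074, 1686, 1518]
— Period 3 —
Births: 1074 × 0.096 = 103, 1686 × 0.435 = 733 → total 836
Group 2: 663 × 0.954 = 633
Group 3: 404 × 0.931 = 376
Group 4: 1074 × 0.957 = 1028
Group 5: 1686 × 0.928 + 1518 × 0.553 = 1565 + 839 = 2404
Net migration: Group 1 + 127 → 963; Group 4 + 127 → 1155
→ [963, 633, 376, 1155, 2404]
— Period 4 —
Births: 376 × 0.096 = 36, 1155 × 0.435 = 502 → total 538
Group 2: 963 × 0.954 = 919
Group 3: 633 × 0.931 = 589
Group 4: 376 × 0.957 = 360
Group 5: 1155 × 0.928 + 2404 × 0.553 = 1072 + 1329 = 2401
Net migration: Group 1 + 127 → 665; Group 4 + 127 → 487
→ [665, 919, 589, 487, 2401]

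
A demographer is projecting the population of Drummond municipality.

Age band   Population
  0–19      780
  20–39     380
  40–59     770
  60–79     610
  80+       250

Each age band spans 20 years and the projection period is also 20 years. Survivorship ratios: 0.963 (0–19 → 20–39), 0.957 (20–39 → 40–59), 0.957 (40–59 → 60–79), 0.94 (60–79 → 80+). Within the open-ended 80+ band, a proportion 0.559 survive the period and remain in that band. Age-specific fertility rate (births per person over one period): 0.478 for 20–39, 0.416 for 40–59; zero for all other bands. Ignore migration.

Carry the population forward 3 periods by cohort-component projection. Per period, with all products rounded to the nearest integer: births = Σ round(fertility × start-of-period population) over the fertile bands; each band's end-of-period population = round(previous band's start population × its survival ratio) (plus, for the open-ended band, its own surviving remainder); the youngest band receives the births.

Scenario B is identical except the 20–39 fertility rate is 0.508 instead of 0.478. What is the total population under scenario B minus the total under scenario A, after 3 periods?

53

Call the bands 1 to 5, youngest first.
[period 1]
Births: 380 * 0.478 = 182 ; 770 * 0.416 = 320 — total 502
Band 2: 780 * 0.963 = 751
Band 3: 380 * 0.957 = 364
Band 4: 770 * 0.957 = 737
Band 5: 610 * 0.94 + 250 * 0.559 = 573 + 140 = 713
Population now: 0–19=502, 20–39=751, 40–59=364, 60–79=737, 80+=713
[period 2]
Births: 751 * 0.478 = 359 ; 364 * 0.416 = 151 — total 510
Band 2: 502 * 0.963 = 483
Band 3: 751 * 0.957 = 719
Band 4: 364 * 0.957 = 348
Band 5: 737 * 0.94 + 713 * 0.559 = 693 + 399 = 1092
Population now: 0–19=510, 20–39=483, 40–59=719, 60–79=348, 80+=1092
[period 3]
Births: 483 * 0.478 = 231 ; 719 * 0.416 = 299 — total 530
Band 2: 510 * 0.963 = 491
Band 3: 483 * 0.957 = 462
Band 4: 719 * 0.957 = 688
Band 5: 348 * 0.94 + 1092 * 0.559 = 327 + 610 = 937
Population now: 0–19=530, 20–39=491, 40–59=462, 60–79=688, 80+=937
Scenario A total after 3 periods: 3108
Scenario B projection —
[period 1]
Births: 380 * 0.508 = 193 ; 770 * 0.416 = 320 — total 513
Band 2: 780 * 0.963 = 751
Band 3: 380 * 0.957 = 364
Band 4: 770 * 0.957 = 737
Band 5: 610 * 0.94 + 250 * 0.559 = 573 + 140 = 713
Population now: 0–19=513, 20–39=751, 40–59=364, 60–79=737, 80+=713
[period 2]
Births: 751 * 0.508 = 382 ; 364 * 0.416 = 151 — total 533
Band 2: 513 * 0.963 = 494
Band 3: 751 * 0.957 = 719
Band 4: 364 * 0.957 = 348
Band 5: 737 * 0.94 + 713 * 0.559 = 693 + 399 = 1092
Population now: 0–19=533, 20–39=494, 40–59=719, 60–79=348, 80+=1092
[period 3]
Births: 494 * 0.508 = 251 ; 719 * 0.416 = 299 — total 550
Band 2: 533 * 0.963 = 513
Band 3: 494 * 0.957 = 473
Band 4: 719 * 0.957 = 688
Band 5: 348 * 0.94 + 1092 * 0.559 = 327 + 610 = 937
Population now: 0–19=550, 20–39=513, 40–59=473, 60–79=688, 80+=937
Scenario B total after 3 periods: 3161
Difference B − A = 3161 − 3108 = 53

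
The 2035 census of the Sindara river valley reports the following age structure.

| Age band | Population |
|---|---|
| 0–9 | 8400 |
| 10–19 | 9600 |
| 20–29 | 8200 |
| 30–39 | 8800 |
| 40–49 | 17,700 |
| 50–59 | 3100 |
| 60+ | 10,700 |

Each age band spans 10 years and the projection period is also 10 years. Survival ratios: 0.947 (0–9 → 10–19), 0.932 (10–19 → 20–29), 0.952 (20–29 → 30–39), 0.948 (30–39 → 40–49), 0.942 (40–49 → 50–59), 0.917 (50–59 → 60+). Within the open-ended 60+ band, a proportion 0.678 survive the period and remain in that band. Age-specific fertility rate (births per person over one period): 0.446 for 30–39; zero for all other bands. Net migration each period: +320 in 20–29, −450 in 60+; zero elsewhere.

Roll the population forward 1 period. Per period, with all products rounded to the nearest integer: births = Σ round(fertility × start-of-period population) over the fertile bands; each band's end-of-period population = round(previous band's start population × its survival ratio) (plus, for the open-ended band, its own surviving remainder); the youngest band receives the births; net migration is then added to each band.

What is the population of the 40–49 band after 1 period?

[period 1]
Births: 8800 × 0.446 = 3925
10–19: 8400 × 0.947 = 7955
20–29: 9600 × 0.932 = 8947
30–39: 8200 × 0.952 = 7806
40–49: 8800 × 0.948 = 8342
50–59: 17700 × 0.942 = 16673
60+: 3100 × 0.917 + 10700 × 0.678 = 2843 + 7255 = 10098
Net migration: 20–29 + 320 → 9267; 60+ − 450 → 9648
Giving 3925 / 7955 / 9267 / 7806 / 8342 / 16673 / 9648.

8342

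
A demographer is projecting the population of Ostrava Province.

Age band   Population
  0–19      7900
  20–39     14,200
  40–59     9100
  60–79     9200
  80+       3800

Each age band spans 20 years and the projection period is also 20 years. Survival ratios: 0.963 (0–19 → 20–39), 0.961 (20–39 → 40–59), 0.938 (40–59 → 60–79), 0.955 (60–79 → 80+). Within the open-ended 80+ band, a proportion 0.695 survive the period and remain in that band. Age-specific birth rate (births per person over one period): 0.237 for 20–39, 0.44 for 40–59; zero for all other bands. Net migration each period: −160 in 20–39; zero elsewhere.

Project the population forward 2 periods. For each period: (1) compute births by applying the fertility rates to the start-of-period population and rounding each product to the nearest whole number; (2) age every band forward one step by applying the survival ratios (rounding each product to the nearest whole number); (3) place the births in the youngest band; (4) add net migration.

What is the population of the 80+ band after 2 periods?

16094

(Groups numbered youngest = 1 to oldest = 5.)
— Period 1 —
Births: 14200 * 0.237 = 3365 ; 9100 * 0.44 = 4004 → 7369
Group 2: 7900 * 0.963 = 7608
Group 3: 14200 * 0.961 = 13646
Group 4: 9100 * 0.938 = 8536
Group 5: 9200 * 0.955 + 3800 * 0.695 = 8786 + 2641 = 11427
Net migration: Group 2 − 160 → 7448
End of period: [7369, 7448, 13646, 8536, 11427]
— Period 2 —
Births: 7448 * 0.237 = 1765 ; 13646 * 0.44 = 6004 → 7769
Group 2: 7369 * 0.963 = 7096
Group 3: 7448 * 0.961 = 7158
Group 4: 13646 * 0.938 = 12800
Group 5: 8536 * 0.955 + 11427 * 0.695 = 8152 + 7942 = 16094
Net migration: Group 2 − 160 → 6936
End of period: [7769, 6936, 7158, 12800, 16094]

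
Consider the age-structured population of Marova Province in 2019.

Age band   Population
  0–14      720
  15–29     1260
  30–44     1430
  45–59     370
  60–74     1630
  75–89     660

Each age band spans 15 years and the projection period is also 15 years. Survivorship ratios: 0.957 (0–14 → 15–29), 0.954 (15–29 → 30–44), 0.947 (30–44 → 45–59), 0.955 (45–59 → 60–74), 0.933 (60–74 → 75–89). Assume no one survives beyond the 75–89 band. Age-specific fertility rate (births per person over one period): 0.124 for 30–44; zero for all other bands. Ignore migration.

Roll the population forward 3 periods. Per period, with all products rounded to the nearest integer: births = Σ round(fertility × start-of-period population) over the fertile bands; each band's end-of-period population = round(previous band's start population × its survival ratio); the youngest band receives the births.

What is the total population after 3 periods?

Numbering the bands 1..6 from youngest to oldest:
Period 1.
Births: 1430 * 0.124 = 177
Band 2: 720 * 0.957 = 689
Band 3: 1260 * 0.954 = 1202
Band 4: 1430 * 0.947 = 1354
Band 5: 370 * 0.955 = 353
Band 6: 1630 * 0.933 = 1521
→ [177, 689, 1202, 1354, 353, 1521]
Period 2.
Births: 1202 * 0.124 = 149
Band 2: 177 * 0.957 = 169
Band 3: 689 * 0.954 = 657
Band 4: 1202 * 0.947 = 1138
Band 5: 1354 * 0.955 = 1293
Band 6: 353 * 0.933 = 329
→ [149, 169, 657, 1138, 1293, 329]
Period 3.
Births: 657 * 0.124 = 81
Band 2: 149 * 0.957 = 143
Band 3: 169 * 0.954 = 161
Band 4: 657 * 0.947 = 622
Band 5: 1138 * 0.955 = 1087
Band 6: 1293 * 0.933 = 1206
→ [81, 143, 161, 622, 1087, 1206]
Total after period 3: 81 + 143 + 161 + 622 + 1087 + 1206 = 3300

3300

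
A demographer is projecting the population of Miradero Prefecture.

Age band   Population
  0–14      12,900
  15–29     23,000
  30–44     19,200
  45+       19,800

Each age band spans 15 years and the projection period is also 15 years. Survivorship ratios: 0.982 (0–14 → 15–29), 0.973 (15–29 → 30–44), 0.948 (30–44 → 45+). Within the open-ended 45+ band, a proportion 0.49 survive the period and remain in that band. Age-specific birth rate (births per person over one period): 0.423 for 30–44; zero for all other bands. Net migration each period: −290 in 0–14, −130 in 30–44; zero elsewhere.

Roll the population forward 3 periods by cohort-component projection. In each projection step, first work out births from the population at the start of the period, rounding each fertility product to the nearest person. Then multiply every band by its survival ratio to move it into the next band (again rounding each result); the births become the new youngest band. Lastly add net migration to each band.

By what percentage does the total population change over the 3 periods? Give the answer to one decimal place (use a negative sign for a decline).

-33.5

Period 1.
Births: 19200 × 0.423 = 8122
15–29: 12900 × 0.982 = 12668
30–44: 23000 × 0.973 = 22379
45+: 19200 × 0.948 + 19800 × 0.49 = 18202 + 9702 = 27904
Net migration: 0–14 − 290 → 7832; 30–44 − 130 → 22249
End of period: [7832, 12668, 22249, 27904]
Period 2.
Births: 22249 × 0.423 = 9411
15–29: 7832 × 0.982 = 7691
30–44: 12668 × 0.973 = 12326
45+: 22249 × 0.948 + 27904 × 0.49 = 21092 + 13673 = 34765
Net migration: 0–14 − 290 → 9121; 30–44 − 130 → 12196
End of period: [9121, 7691, 12196, 34765]
Period 3.
Births: 12196 × 0.423 = 5159
15–29: 9121 × 0.982 = 8957
30–44: 7691 × 0.973 = 7483
45+: 12196 × 0.948 + 34765 × 0.49 = 11562 + 17035 = 28597
Net migration: 0–14 − 290 → 4869; 30–44 − 130 → 7353
End of period: [4869, 8957, 7353, 28597]
Total: 74900 → 49776; change = -25124; percentage change = -33.5%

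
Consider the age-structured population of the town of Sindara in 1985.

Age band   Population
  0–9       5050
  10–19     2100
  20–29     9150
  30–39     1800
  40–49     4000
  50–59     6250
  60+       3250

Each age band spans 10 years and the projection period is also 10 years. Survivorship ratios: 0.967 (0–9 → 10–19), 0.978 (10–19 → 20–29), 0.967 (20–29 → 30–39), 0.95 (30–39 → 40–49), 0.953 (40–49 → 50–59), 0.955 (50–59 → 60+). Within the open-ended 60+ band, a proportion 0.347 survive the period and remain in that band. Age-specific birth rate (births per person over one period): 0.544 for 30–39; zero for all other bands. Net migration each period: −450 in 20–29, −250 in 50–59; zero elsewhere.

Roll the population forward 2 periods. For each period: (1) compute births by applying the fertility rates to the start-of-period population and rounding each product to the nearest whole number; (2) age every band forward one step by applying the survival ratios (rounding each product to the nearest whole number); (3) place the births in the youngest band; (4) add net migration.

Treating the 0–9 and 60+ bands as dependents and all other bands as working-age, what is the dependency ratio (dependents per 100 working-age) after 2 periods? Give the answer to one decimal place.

64.3

Period 1.
Births: 1800 × 0.544 = 979
10–19: 5050 × 0.967 = 4883
20–29: 2100 × 0.978 = 2054
30–39: 9150 × 0.967 = 8848
40–49: 1800 × 0.95 = 1710
50–59: 4000 × 0.953 = 3812
60+: 6250 × 0.955 + 3250 × 0.347 = 5969 + 1128 = 7097
Net migration: 20–29 − 450 → 1604; 50–59 − 250 → 3562
Giving 979 / 4883 / 1604 / 8848 / 1710 / 3562 / 7097.
Period 2.
Births: 8848 × 0.544 = 4813
10–19: 979 × 0.967 = 947
20–29: 4883 × 0.978 = 4776
30–39: 1604 × 0.967 = 1551
40–49: 8848 × 0.95 = 8406
50–59: 1710 × 0.953 = 1630
60+: 3562 × 0.955 + 7097 × 0.347 = 3402 + 2463 = 5865
Net migration: 20–29 − 450 → 4326; 50–59 − 250 → 1380
Giving 4813 / 947 / 4326 / 1551 / 8406 / 1380 / 5865.
Dependents (band 0–9 + band 60+) = 4813 + 5865 = 10678; working-age = 16610; ratio = 10678/16610 × 100 = 64.3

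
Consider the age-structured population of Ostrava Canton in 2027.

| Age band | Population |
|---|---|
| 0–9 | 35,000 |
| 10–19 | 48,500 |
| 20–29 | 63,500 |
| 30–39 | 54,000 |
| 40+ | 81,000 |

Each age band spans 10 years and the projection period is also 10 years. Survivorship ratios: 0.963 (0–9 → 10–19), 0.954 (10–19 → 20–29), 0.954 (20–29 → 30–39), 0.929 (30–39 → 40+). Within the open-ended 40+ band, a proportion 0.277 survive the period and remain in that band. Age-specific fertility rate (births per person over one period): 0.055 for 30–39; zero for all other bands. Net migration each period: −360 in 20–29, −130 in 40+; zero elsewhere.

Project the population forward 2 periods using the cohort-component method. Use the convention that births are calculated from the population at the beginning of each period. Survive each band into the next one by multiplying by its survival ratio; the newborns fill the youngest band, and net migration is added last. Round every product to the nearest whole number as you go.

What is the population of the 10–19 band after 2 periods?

2860

— Period 1 —
Births: 54000 * 0.055 = 2970
10–19: 35000 * 0.963 = 33705
20–29: 48500 * 0.954 = 46269
30–39: 63500 * 0.954 = 60579
40+: 54000 * 0.929 + 81000 * 0.277 = 50166 + 22437 = 72603
Net migration: 20–29 − 360 → 45909; 40+ − 130 → 72473
Population now: 0–9=2970, 10–19=33705, 20–29=45909, 30–39=60579, 40+=72473
— Period 2 —
Births: 60579 * 0.055 = 3332
10–19: 2970 * 0.963 = 2860
20–29: 33705 * 0.954 = 32155
30–39: 45909 * 0.954 = 43797
40+: 60579 * 0.929 + 72473 * 0.277 = 56278 + 20075 = 76353
Net migration: 20–29 − 360 → 31795; 40+ − 130 → 76223
Population now: 0–9=3332, 10–19=2860, 20–29=31795, 30–39=43797, 40+=76223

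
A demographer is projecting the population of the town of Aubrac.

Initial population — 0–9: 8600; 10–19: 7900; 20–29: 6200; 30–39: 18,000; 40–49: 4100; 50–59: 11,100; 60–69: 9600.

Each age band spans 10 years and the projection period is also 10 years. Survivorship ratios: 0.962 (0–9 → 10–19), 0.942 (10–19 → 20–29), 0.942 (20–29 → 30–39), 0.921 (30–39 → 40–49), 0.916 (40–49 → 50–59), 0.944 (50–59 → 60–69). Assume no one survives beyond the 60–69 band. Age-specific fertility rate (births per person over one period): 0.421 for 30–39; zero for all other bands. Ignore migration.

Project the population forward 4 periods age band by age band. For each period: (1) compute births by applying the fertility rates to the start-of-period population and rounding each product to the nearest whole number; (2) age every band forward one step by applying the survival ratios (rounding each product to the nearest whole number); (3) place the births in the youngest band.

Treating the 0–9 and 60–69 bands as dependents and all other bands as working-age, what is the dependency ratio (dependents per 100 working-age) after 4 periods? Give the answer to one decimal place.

32.0

After projecting period 1:
Births: 18000 * 0.421 = 7578
10–19: 8600 * 0.962 = 8273
20–29: 7900 * 0.942 = 7442
30–39: 6200 * 0.942 = 5840
40–49: 18000 * 0.921 = 16578
50–59: 4100 * 0.916 = 3756
60–69: 11100 * 0.944 = 10478
End of period: [7578, 8273, 7442, 5840, 16578, 3756, 10478]
After projecting period 2:
Births: 5840 * 0.421 = 2459
10–19: 7578 * 0.962 = 7290
20–29: 8273 * 0.942 = 7793
30–39: 7442 * 0.942 = 7010
40–49: 5840 * 0.921 = 5379
50–59: 16578 * 0.916 = 15185
60–69: 3756 * 0.944 = 3546
End of period: [2459, 7290, 7793, 7010, 5379, 15185, 3546]
After projecting period 3:
Births: 7010 * 0.421 = 2951
10–19: 2459 * 0.962 = 2366
20–29: 7290 * 0.942 = 6867
30–39: 7793 * 0.942 = 7341
40–49: 7010 * 0.921 = 6456
50–59: 5379 * 0.916 = 4927
60–69: 15185 * 0.944 = 14335
End of period: [2951, 2366, 6867, 7341, 6456, 4927, 14335]
After projecting period 4:
Births: 7341 * 0.421 = 3091
10–19: 2951 * 0.962 = 2839
20–29: 2366 * 0.942 = 2229
30–39: 6867 * 0.942 = 6469
40–49: 7341 * 0.921 = 6761
50–59: 6456 * 0.916 = 5914
60–69: 4927 * 0.944 = 4651
End of period: [3091, 2839, 2229, 6469, 6761, 5914, 4651]
Dependents (band 0–9 + band 60–69) = 3091 + 4651 = 7742; working-age = 24212; ratio = 7742/24212 × 100 = 32.0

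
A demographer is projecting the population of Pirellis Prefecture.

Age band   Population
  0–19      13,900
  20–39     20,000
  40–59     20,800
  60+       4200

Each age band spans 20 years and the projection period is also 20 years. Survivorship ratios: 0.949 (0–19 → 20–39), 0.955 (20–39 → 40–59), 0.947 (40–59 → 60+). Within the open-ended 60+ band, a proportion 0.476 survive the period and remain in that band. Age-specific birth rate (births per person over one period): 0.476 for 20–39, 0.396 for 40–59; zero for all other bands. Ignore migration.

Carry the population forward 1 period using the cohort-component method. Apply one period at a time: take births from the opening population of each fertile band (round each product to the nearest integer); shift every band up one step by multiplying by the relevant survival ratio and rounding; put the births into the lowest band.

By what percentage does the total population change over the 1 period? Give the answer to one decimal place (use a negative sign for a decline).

Let group 1 be 0–19 through group 4 = 60+.
Period 1:
Births: 20000 × 0.476 = 9520  |  20800 × 0.396 = 8237 → total 17757
Group 2: 13900 × 0.949 = 13191
Group 3: 20000 × 0.955 = 19100
Group 4: 20800 × 0.947 + 4200 × 0.476 = 19698 + 1999 = 21697
End of period: [17757, 13191, 19100, 21697]
Total: 58900 → 71745; change = 12845; percentage change = 21.8%

21.8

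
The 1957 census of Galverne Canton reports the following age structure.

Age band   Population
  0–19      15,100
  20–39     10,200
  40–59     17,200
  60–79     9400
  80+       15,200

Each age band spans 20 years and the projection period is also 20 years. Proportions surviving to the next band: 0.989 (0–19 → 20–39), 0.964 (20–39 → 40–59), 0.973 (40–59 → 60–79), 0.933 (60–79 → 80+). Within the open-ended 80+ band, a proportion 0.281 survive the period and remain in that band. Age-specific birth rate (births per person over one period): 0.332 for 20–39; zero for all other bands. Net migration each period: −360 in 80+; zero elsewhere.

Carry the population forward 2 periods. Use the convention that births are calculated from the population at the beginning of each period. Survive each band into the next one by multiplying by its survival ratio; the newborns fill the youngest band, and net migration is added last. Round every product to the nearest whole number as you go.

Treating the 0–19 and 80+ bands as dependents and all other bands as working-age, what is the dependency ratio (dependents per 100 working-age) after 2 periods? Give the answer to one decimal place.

Period 1.
Births: 10200 × 0.332 = 3386
20–39: 15100 × 0.989 = 14934
40–59: 10200 × 0.964 = 9833
60–79: 17200 × 0.973 = 16736
80+: 9400 × 0.933 + 15200 × 0.281 = 8770 + 4271 = 13041
Net migration: 80+ − 360 → 12681
→ [3386, 14934, 9833, 16736, 12681]
Period 2.
Births: 14934 × 0.332 = 4958
20–39: 3386 × 0.989 = 3349
40–59: 14934 × 0.964 = 14396
60–79: 9833 × 0.973 = 9568
80+: 16736 × 0.933 + 12681 × 0.281 = 15615 + 3563 = 19178
Net migration: 80+ − 360 → 18818
→ [4958, 3349, 14396, 9568, 18818]
Dependents (band 0–19 + band 80+) = 4958 + 18818 = 23776; working-age = 27313; ratio = 23776/27313 × 100 = 87.1

87.1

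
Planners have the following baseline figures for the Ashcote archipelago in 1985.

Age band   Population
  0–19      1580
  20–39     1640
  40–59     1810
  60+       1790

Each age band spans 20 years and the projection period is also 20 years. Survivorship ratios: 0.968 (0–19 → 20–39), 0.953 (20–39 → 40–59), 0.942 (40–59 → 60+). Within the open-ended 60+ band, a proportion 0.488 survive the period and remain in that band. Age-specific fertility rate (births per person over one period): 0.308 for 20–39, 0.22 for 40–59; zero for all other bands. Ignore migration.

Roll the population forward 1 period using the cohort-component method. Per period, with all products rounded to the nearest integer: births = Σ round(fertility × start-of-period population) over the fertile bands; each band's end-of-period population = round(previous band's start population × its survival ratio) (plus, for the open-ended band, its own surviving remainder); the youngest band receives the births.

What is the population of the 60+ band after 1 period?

Numbering the bands 1..4 from youngest to oldest:
Period 1.
Births: 1640 × 0.308 = 505  |  1810 × 0.22 = 398 → total 903
Band 2: 1580 × 0.968 = 1529
Band 3: 1640 × 0.953 = 1563
Band 4: 1810 × 0.942 + 1790 × 0.488 = 1705 + 874 = 2579
Giving 903 / 1529 / 1563 / 2579.

2579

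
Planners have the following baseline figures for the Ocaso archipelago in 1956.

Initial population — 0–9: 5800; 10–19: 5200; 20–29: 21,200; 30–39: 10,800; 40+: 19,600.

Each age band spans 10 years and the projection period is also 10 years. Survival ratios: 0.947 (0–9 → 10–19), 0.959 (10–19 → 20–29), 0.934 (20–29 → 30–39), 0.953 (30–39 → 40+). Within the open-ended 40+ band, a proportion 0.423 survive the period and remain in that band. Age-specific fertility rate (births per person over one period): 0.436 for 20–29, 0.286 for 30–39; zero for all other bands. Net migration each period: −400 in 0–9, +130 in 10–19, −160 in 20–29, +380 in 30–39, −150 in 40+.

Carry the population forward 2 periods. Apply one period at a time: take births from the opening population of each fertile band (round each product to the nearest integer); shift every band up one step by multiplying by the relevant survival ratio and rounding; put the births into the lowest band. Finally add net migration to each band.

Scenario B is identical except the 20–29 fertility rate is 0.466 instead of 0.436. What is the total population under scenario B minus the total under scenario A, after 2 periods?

746

Period 1.
Births: 21200 × 0.436 = 9243, 10800 × 0.286 = 3089 — total 12332
10–19: 5800 × 0.947 = 5493
20–29: 5200 × 0.959 = 4987
30–39: 21200 × 0.934 = 19801
40+: 10800 × 0.953 + 19600 × 0.423 = 10292 + 8291 = 18583
Net migration: 0–9 − 400 → 11932; 10–19 + 130 → 5623; 20–29 − 160 → 4827; 30–39 + 380 → 20181; 40+ − 150 → 18433
End of period: [11932, 5623, 4827, 20181, 18433]
Period 2.
Births: 4827 × 0.436 = 2105, 20181 × 0.286 = 5772 — total 7877
10–19: 11932 × 0.947 = 11300
20–29: 5623 × 0.959 = 5392
30–39: 4827 × 0.934 = 4508
40+: 20181 × 0.953 + 18433 × 0.423 = 19232 + 7797 = 27029
Net migration: 0–9 − 400 → 7477; 10–19 + 130 → 11430; 20–29 − 160 → 5232; 30–39 + 380 → 4888; 40+ − 150 → 26879
End of period: [7477, 11430, 5232, 4888, 26879]
Scenario A total after 2 periods: 55906
Scenario B projection —
Period 1.
Births: 21200 × 0.466 = 9879, 10800 × 0.286 = 3089 — total 12968
10–19: 5800 × 0.947 = 5493
20–29: 5200 × 0.959 = 4987
30–39: 21200 × 0.934 = 19801
40+: 10800 × 0.953 + 19600 × 0.423 = 10292 + 8291 = 18583
Net migration: 0–9 − 400 → 12568; 10–19 + 130 → 5623; 20–29 − 160 → 4827; 30–39 + 380 → 20181; 40+ − 150 → 18433
End of period: [12568, 5623, 4827, 20181, 18433]
Period 2.
Births: 4827 × 0.466 = 2249, 20181 × 0.286 = 5772 — total 8021
10–19: 12568 × 0.947 = 11902
20–29: 5623 × 0.959 = 5392
30–39: 4827 × 0.934 = 4508
40+: 20181 × 0.953 + 18433 × 0.423 = 19232 + 7797 = 27029
Net migration: 0–9 − 400 → 7621; 10–19 + 130 → 12032; 20–29 − 160 → 5232; 30–39 + 380 → 4888; 40+ − 150 → 26879
End of period: [7621, 12032, 5232, 4888, 26879]
Scenario B total after 2 periods: 56652
Difference B − A = 56652 − 55906 = 746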